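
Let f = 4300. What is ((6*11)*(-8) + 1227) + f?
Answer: 4999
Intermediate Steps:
((6*11)*(-8) + 1227) + f = ((6*11)*(-8) + 1227) + 4300 = (66*(-8) + 1227) + 4300 = (-528 + 1227) + 4300 = 699 + 4300 = 4999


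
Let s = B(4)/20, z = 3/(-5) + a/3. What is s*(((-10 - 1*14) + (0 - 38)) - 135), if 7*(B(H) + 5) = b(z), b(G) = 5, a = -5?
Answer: 591/14 ≈ 42.214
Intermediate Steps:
z = -34/15 (z = 3/(-5) - 5/3 = 3*(-1/5) - 5*1/3 = -3/5 - 5/3 = -34/15 ≈ -2.2667)
B(H) = -30/7 (B(H) = -5 + (1/7)*5 = -5 + 5/7 = -30/7)
s = -3/14 (s = -30/7/20 = -30/7*1/20 = -3/14 ≈ -0.21429)
s*(((-10 - 1*14) + (0 - 38)) - 135) = -3*(((-10 - 1*14) + (0 - 38)) - 135)/14 = -3*(((-10 - 14) - 38) - 135)/14 = -3*((-24 - 38) - 135)/14 = -3*(-62 - 135)/14 = -3/14*(-197) = 591/14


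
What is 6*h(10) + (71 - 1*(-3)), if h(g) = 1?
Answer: 80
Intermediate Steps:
6*h(10) + (71 - 1*(-3)) = 6*1 + (71 - 1*(-3)) = 6 + (71 + 3) = 6 + 74 = 80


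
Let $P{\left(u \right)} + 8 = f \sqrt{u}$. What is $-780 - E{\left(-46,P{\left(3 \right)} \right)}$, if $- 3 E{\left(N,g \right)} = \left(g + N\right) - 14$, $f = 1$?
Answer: $- \frac{2408}{3} + \frac{\sqrt{3}}{3} \approx -802.09$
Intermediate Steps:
$P{\left(u \right)} = -8 + \sqrt{u}$ ($P{\left(u \right)} = -8 + 1 \sqrt{u} = -8 + \sqrt{u}$)
$E{\left(N,g \right)} = \frac{14}{3} - \frac{N}{3} - \frac{g}{3}$ ($E{\left(N,g \right)} = - \frac{\left(g + N\right) - 14}{3} = - \frac{\left(N + g\right) - 14}{3} = - \frac{-14 + N + g}{3} = \frac{14}{3} - \frac{N}{3} - \frac{g}{3}$)
$-780 - E{\left(-46,P{\left(3 \right)} \right)} = -780 - \left(\frac{14}{3} - - \frac{46}{3} - \frac{-8 + \sqrt{3}}{3}\right) = -780 - \left(\frac{14}{3} + \frac{46}{3} + \left(\frac{8}{3} - \frac{\sqrt{3}}{3}\right)\right) = -780 - \left(\frac{68}{3} - \frac{\sqrt{3}}{3}\right) = - \frac{2408}{3} + \frac{\sqrt{3}}{3}$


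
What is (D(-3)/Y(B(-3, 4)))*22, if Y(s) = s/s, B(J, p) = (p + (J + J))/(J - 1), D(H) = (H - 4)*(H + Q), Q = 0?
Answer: 462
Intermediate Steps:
D(H) = H*(-4 + H) (D(H) = (H - 4)*(H + 0) = (-4 + H)*H = H*(-4 + H))
B(J, p) = (p + 2*J)/(-1 + J)
Y(s) = 1
(D(-3)/Y(B(-3, 4)))*22 = (-3*(-4 - 3)/1)*22 = (-3*(-7)*1)*22 = (21*1)*22 = 21*22 = 462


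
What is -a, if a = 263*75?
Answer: -19725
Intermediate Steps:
a = 19725
-a = -1*19725 = -19725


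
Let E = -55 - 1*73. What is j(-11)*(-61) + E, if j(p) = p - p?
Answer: -128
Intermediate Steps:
j(p) = 0
E = -128 (E = -55 - 73 = -128)
j(-11)*(-61) + E = 0*(-61) - 128 = 0 - 128 = -128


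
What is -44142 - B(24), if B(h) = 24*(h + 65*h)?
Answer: -82158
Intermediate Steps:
B(h) = 1584*h (B(h) = 24*(66*h) = 1584*h)
-44142 - B(24) = -44142 - 1584*24 = -44142 - 1*38016 = -44142 - 38016 = -82158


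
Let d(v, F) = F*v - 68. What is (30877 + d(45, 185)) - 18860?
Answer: 20274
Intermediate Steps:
d(v, F) = -68 + F*v
(30877 + d(45, 185)) - 18860 = (30877 + (-68 + 185*45)) - 18860 = (30877 + (-68 + 8325)) - 18860 = (30877 + 8257) - 18860 = 39134 - 18860 = 20274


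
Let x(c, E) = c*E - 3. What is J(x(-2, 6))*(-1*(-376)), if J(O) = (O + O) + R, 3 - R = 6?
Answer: -12408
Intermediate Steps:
R = -3 (R = 3 - 1*6 = 3 - 6 = -3)
x(c, E) = -3 + E*c (x(c, E) = E*c - 3 = -3 + E*c)
J(O) = -3 + 2*O (J(O) = (O + O) - 3 = 2*O - 3 = -3 + 2*O)
J(x(-2, 6))*(-1*(-376)) = (-3 + 2*(-3 + 6*(-2)))*(-1*(-376)) = (-3 + 2*(-3 - 12))*376 = (-3 + 2*(-15))*376 = (-3 - 30)*376 = -33*376 = -12408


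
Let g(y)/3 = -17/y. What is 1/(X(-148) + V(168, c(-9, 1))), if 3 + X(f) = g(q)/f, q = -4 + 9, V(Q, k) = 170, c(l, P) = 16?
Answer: 740/123631 ≈ 0.0059856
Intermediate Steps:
q = 5
g(y) = -51/y (g(y) = 3*(-17/y) = -51/y)
X(f) = -3 - 51/(5*f) (X(f) = -3 + (-51/5)/f = -3 + (-51*⅕)/f = -3 - 51/(5*f))
1/(X(-148) + V(168, c(-9, 1))) = 1/((-3 - 51/5/(-148)) + 170) = 1/((-3 - 51/5*(-1/148)) + 170) = 1/((-3 + 51/740) + 170) = 1/(-2169/740 + 170) = 1/(123631/740) = 740/123631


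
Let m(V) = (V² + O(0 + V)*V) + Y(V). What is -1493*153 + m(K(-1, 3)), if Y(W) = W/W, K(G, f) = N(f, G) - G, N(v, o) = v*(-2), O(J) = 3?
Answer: -228418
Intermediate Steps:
N(v, o) = -2*v
K(G, f) = -G - 2*f (K(G, f) = -2*f - G = -G - 2*f)
Y(W) = 1
m(V) = 1 + V² + 3*V (m(V) = (V² + 3*V) + 1 = 1 + V² + 3*V)
-1493*153 + m(K(-1, 3)) = -1493*153 + (1 + (-1*(-1) - 2*3)² + 3*(-1*(-1) - 2*3)) = -228429 + (1 + (1 - 6)² + 3*(1 - 6)) = -228429 + (1 + (-5)² + 3*(-5)) = -228429 + (1 + 25 - 15) = -228429 + 11 = -228418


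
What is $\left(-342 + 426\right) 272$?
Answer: $22848$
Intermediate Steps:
$\left(-342 + 426\right) 272 = 84 \cdot 272 = 22848$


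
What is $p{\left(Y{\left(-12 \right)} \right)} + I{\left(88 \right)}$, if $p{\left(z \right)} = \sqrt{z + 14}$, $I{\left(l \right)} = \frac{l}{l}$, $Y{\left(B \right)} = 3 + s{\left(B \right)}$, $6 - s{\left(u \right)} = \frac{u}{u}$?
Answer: $1 + \sqrt{22} \approx 5.6904$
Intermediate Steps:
$s{\left(u \right)} = 5$ ($s{\left(u \right)} = 6 - \frac{u}{u} = 6 - 1 = 5$)
$Y{\left(B \right)} = 8$ ($Y{\left(B \right)} = 3 + 5 = 8$)
$I{\left(l \right)} = 1$
$p{\left(z \right)} = \sqrt{14 + z}$
$p{\left(Y{\left(-12 \right)} \right)} + I{\left(88 \right)} = \sqrt{14 + 8} + 1 = \sqrt{22} + 1 = 1 + \sqrt{22}$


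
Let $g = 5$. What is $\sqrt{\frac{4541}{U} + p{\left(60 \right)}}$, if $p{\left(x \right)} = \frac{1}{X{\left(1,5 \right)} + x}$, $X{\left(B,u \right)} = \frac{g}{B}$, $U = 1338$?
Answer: $\frac{\sqrt{25786865910}}{86970} \approx 1.8464$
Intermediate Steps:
$X{\left(B,u \right)} = \frac{5}{B}$
$p{\left(x \right)} = \frac{1}{5 + x}$ ($p{\left(x \right)} = \frac{1}{\frac{5}{1} + x} = \frac{1}{5 \cdot 1 + x} = \frac{1}{5 + x}$)
$\sqrt{\frac{4541}{U} + p{\left(60 \right)}} = \sqrt{\frac{4541}{1338} + \frac{1}{5 + 60}} = \sqrt{4541 \cdot \frac{1}{1338} + \frac{1}{65}} = \sqrt{\frac{4541}{1338} + \frac{1}{65}} = \sqrt{\frac{296503}{86970}} = \frac{\sqrt{25786865910}}{86970}$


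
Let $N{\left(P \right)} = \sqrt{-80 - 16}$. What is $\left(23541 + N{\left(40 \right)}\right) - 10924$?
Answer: $12617 + 4 i \sqrt{6} \approx 12617.0 + 9.798 i$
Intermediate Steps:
$N{\left(P \right)} = 4 i \sqrt{6}$ ($N{\left(P \right)} = \sqrt{-96} = 4 i \sqrt{6}$)
$\left(23541 + N{\left(40 \right)}\right) - 10924 = \left(23541 + 4 i \sqrt{6}\right) - 10924 = 12617 + 4 i \sqrt{6}$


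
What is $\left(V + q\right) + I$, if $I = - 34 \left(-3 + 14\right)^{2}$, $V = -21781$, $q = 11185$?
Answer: $-14710$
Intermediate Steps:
$I = -4114$ ($I = - 34 \cdot 11^{2} = \left(-34\right) 121 = -4114$)
$\left(V + q\right) + I = \left(-21781 + 11185\right) - 4114 = -10596 - 4114 = -14710$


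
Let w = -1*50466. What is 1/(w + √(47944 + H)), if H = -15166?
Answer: -8411/424464063 - √3642/848928126 ≈ -1.9887e-5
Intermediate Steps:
w = -50466
1/(w + √(47944 + H)) = 1/(-50466 + √(47944 - 15166)) = 1/(-50466 + √32778) = 1/(-50466 + 3*√3642)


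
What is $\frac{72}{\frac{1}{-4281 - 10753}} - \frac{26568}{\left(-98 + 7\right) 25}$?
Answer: $- \frac{2462542632}{2275} \approx -1.0824 \cdot 10^{6}$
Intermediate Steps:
$\frac{72}{\frac{1}{-4281 - 10753}} - \frac{26568}{\left(-98 + 7\right) 25} = \frac{72}{\frac{1}{-15034}} - \frac{26568}{\left(-91\right) 25} = \frac{72}{- \frac{1}{15034}} - \frac{26568}{-2275} = 72 \left(-15034\right) - - \frac{26568}{2275} = -1082448 + \frac{26568}{2275} = - \frac{2462542632}{2275}$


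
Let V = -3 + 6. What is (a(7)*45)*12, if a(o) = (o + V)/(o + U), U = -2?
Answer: 1080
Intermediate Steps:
V = 3
a(o) = (3 + o)/(-2 + o) (a(o) = (o + 3)/(o - 2) = (3 + o)/(-2 + o))
(a(7)*45)*12 = (((3 + 7)/(-2 + 7))*45)*12 = ((10/5)*45)*12 = (((⅕)*10)*45)*12 = (2*45)*12 = 90*12 = 1080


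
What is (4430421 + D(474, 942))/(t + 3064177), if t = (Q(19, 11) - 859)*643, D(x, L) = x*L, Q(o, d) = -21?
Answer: 180627/92531 ≈ 1.9521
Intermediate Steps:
D(x, L) = L*x
t = -565840 (t = (-21 - 859)*643 = -880*643 = -565840)
(4430421 + D(474, 942))/(t + 3064177) = (4430421 + 942*474)/(-565840 + 3064177) = (4430421 + 446508)/2498337 = 4876929*(1/2498337) = 180627/92531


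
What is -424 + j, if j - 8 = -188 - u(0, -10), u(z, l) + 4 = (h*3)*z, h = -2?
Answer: -600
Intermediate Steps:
u(z, l) = -4 - 6*z (u(z, l) = -4 + (-2*3)*z = -4 - 6*z)
j = -176 (j = 8 + (-188 - (-4 - 6*0)) = 8 + (-188 - (-4 + 0)) = 8 + (-188 - 1*(-4)) = 8 + (-188 + 4) = 8 - 184 = -176)
-424 + j = -424 - 176 = -600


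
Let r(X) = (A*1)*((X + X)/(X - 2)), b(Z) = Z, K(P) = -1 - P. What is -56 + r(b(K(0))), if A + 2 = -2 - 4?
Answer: -184/3 ≈ -61.333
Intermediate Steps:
A = -8 (A = -2 + (-2 - 4) = -2 - 6 = -8)
r(X) = -16*X/(-2 + X) (r(X) = (-8*1)*((X + X)/(X - 2)) = -8*2*X/(-2 + X) = -16*X/(-2 + X))
-56 + r(b(K(0))) = -56 - 16*(-1 - 1*0)/(-2 + (-1 - 1*0)) = -56 - 16*(-1 + 0)/(-2 + (-1 + 0)) = -56 - 16*(-1)/(-2 - 1) = -56 - 16*(-1)/(-3) = -56 - 16*(-1)*(-1/3) = -56 - 16/3 = -184/3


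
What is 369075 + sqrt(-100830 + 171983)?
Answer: 369075 + sqrt(71153) ≈ 3.6934e+5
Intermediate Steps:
369075 + sqrt(-100830 + 171983) = 369075 + sqrt(71153)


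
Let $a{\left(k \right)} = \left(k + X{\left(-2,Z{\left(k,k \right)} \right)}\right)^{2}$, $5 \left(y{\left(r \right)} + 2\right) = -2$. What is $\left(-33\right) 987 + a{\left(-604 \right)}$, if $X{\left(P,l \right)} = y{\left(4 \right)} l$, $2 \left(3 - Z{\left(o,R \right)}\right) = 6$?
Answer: $332245$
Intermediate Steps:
$Z{\left(o,R \right)} = 0$ ($Z{\left(o,R \right)} = 3 - 3 = 0$)
$y{\left(r \right)} = - \frac{12}{5}$ ($y{\left(r \right)} = -2 + \frac{1}{5} \left(-2\right) = -2 - \frac{2}{5} = - \frac{12}{5}$)
$X{\left(P,l \right)} = - \frac{12 l}{5}$
$a{\left(k \right)} = k^{2}$ ($a{\left(k \right)} = \left(k - 0\right)^{2} = \left(k + 0\right)^{2} = k^{2}$)
$\left(-33\right) 987 + a{\left(-604 \right)} = \left(-33\right) 987 + \left(-604\right)^{2} = -32571 + 364816 = 332245$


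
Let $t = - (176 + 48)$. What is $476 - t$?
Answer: $700$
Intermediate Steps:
$t = -224$ ($t = \left(-1\right) 224 = -224$)
$476 - t = 476 - -224 = 476 + 224 = 700$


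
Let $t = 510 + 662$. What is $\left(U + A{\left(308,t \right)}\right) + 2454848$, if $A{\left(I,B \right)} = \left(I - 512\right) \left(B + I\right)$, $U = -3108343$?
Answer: $-955415$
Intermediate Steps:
$t = 1172$
$A{\left(I,B \right)} = \left(-512 + I\right) \left(B + I\right)$
$\left(U + A{\left(308,t \right)}\right) + 2454848 = \left(-3108343 + \left(308^{2} - 600064 - 157696 + 1172 \cdot 308\right)\right) + 2454848 = \left(-3108343 + \left(94864 - 600064 - 157696 + 360976\right)\right) + 2454848 = \left(-3108343 - 301920\right) + 2454848 = -3410263 + 2454848 = -955415$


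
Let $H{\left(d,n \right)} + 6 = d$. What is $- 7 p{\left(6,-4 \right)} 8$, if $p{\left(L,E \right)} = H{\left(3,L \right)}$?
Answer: $168$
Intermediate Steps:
$H{\left(d,n \right)} = -6 + d$
$p{\left(L,E \right)} = -3$ ($p{\left(L,E \right)} = -6 + 3 = -3$)
$- 7 p{\left(6,-4 \right)} 8 = \left(-7\right) \left(-3\right) 8 = 21 \cdot 8 = 168$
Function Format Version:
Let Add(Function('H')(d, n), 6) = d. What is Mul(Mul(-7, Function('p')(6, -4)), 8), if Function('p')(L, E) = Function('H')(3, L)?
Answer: 168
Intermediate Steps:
Function('H')(d, n) = Add(-6, d)
Function('p')(L, E) = -3 (Function('p')(L, E) = Add(-6, 3) = -3)
Mul(Mul(-7, Function('p')(6, -4)), 8) = Mul(Mul(-7, -3), 8) = Mul(21, 8) = 168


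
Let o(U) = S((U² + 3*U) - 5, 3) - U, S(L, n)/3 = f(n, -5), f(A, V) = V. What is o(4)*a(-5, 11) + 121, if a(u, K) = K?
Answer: -88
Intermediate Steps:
S(L, n) = -15 (S(L, n) = 3*(-5) = -15)
o(U) = -15 - U
o(4)*a(-5, 11) + 121 = (-15 - 1*4)*11 + 121 = (-15 - 4)*11 + 121 = -19*11 + 121 = -209 + 121 = -88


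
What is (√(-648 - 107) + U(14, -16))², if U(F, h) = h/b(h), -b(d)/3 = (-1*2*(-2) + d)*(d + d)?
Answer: -3913919/5184 + I*√755/36 ≈ -755.0 + 0.76326*I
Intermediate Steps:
b(d) = -6*d*(4 + d) (b(d) = -3*(-1*2*(-2) + d)*(d + d) = -3*(-2*(-2) + d)*2*d = -3*(4 + d)*2*d = -6*d*(4 + d))
U(F, h) = -1/(6*(4 + h)) (U(F, h) = h/((-6*h*(4 + h))) = h*(-1/(6*h*(4 + h))) = -1/(6*(4 + h)))
(√(-648 - 107) + U(14, -16))² = (√(-648 - 107) - 1/(24 + 6*(-16)))² = (√(-755) - 1/(24 - 96))² = (I*√755 - 1/(-72))² = (I*√755 - 1*(-1/72))² = (I*√755 + 1/72)² = (1/72 + I*√755)²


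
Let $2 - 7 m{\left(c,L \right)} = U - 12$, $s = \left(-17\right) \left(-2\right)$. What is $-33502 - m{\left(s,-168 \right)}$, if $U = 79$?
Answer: $- \frac{234449}{7} \approx -33493.0$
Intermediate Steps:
$s = 34$
$m{\left(c,L \right)} = - \frac{65}{7}$ ($m{\left(c,L \right)} = \frac{2}{7} - \frac{79 - 12}{7} = \frac{2}{7} - \frac{67}{7} = - \frac{65}{7}$)
$-33502 - m{\left(s,-168 \right)} = -33502 - - \frac{65}{7} = -33502 + \frac{65}{7} = - \frac{234449}{7}$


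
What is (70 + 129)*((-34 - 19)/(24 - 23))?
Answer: -10547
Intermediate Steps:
(70 + 129)*((-34 - 19)/(24 - 23)) = 199*(-53/1) = 199*(-53*1) = 199*(-53) = -10547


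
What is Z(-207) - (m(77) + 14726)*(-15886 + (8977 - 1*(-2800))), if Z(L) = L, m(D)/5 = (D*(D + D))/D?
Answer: 63672857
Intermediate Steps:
m(D) = 10*D (m(D) = 5*((D*(D + D))/D) = 5*((D*(2*D))/D) = 5*((2*D²)/D) = 5*(2*D) = 10*D)
Z(-207) - (m(77) + 14726)*(-15886 + (8977 - 1*(-2800))) = -207 - (10*77 + 14726)*(-15886 + (8977 - 1*(-2800))) = -207 - (770 + 14726)*(-15886 + (8977 + 2800)) = -207 - 15496*(-15886 + 11777) = -207 - 15496*(-4109) = -207 - 1*(-63673064) = -207 + 63673064 = 63672857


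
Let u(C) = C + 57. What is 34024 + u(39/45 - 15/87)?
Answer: 14825537/435 ≈ 34082.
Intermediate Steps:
u(C) = 57 + C
34024 + u(39/45 - 15/87) = 34024 + (57 + (39/45 - 15/87)) = 34024 + (57 + (39*(1/45) - 15*1/87)) = 34024 + (57 + (13/15 - 5/29)) = 34024 + (57 + 302/435) = 34024 + 25097/435 = 14825537/435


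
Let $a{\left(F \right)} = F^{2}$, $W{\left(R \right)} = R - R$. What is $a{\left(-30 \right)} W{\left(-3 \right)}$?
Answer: $0$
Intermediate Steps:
$W{\left(R \right)} = 0$
$a{\left(-30 \right)} W{\left(-3 \right)} = \left(-30\right)^{2} \cdot 0 = 900 \cdot 0 = 0$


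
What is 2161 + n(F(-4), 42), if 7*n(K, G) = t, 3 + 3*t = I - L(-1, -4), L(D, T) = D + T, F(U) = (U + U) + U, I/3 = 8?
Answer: 45407/21 ≈ 2162.2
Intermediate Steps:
I = 24 (I = 3*8 = 24)
F(U) = 3*U (F(U) = 2*U + U = 3*U)
t = 26/3 (t = -1 + (24 - (-1 - 4))/3 = -1 + (24 - 1*(-5))/3 = -1 + (24 + 5)/3 = -1 + (⅓)*29 = -1 + 29/3 = 26/3 ≈ 8.6667)
n(K, G) = 26/21 (n(K, G) = (⅐)*(26/3) = 26/21)
2161 + n(F(-4), 42) = 2161 + 26/21 = 45407/21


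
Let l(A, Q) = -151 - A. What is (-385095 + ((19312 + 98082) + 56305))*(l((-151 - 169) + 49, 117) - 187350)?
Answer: 39579673080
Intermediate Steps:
(-385095 + ((19312 + 98082) + 56305))*(l((-151 - 169) + 49, 117) - 187350) = (-385095 + ((19312 + 98082) + 56305))*((-151 - ((-151 - 169) + 49)) - 187350) = (-385095 + (117394 + 56305))*((-151 - (-320 + 49)) - 187350) = (-385095 + 173699)*((-151 - 1*(-271)) - 187350) = -211396*((-151 + 271) - 187350) = -211396*(120 - 187350) = -211396*(-187230) = 39579673080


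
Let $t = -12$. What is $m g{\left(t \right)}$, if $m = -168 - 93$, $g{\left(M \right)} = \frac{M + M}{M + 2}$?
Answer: $- \frac{3132}{5} \approx -626.4$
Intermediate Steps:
$g{\left(M \right)} = \frac{2 M}{2 + M}$
$m = -261$
$m g{\left(t \right)} = - 261 \cdot 2 \left(-12\right) \frac{1}{2 - 12} = - 261 \cdot 2 \left(-12\right) \frac{1}{-10} = - 261 \cdot 2 \left(-12\right) \left(- \frac{1}{10}\right) = \left(-261\right) \frac{12}{5} = - \frac{3132}{5}$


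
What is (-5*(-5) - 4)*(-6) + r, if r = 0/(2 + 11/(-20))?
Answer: -126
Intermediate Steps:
r = 0 (r = 0/(2 + 11*(-1/20)) = 0/(2 - 11/20) = 0/(29/20) = (20/29)*0 = 0)
(-5*(-5) - 4)*(-6) + r = (-5*(-5) - 4)*(-6) + 0 = (25 - 4)*(-6) + 0 = 21*(-6) + 0 = -126 + 0 = -126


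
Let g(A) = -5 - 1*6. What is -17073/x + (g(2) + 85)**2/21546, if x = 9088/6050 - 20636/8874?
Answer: 2468690412988661/119044041606 ≈ 20738.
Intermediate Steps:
g(A) = -11 (g(A) = -5 - 6 = -11)
x = -11050222/13421925 (x = 9088*(1/6050) - 20636*1/8874 = 4544/3025 - 10318/4437 = -11050222/13421925 ≈ -0.82330)
-17073/x + (g(2) + 85)**2/21546 = -17073/(-11050222/13421925) + (-11 + 85)**2/21546 = -17073*(-13421925/11050222) + 74**2*(1/21546) = 229152525525/11050222 + 5476*(1/21546) = 229152525525/11050222 + 2738/10773 = 2468690412988661/119044041606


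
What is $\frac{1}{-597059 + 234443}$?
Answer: $- \frac{1}{362616} \approx -2.7577 \cdot 10^{-6}$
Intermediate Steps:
$\frac{1}{-597059 + 234443} = \frac{1}{-362616} = - \frac{1}{362616}$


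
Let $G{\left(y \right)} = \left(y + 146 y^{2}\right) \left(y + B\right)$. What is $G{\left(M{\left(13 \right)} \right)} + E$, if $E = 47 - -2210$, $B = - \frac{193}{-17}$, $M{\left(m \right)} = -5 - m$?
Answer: $- \frac{5304949}{17} \approx -3.1206 \cdot 10^{5}$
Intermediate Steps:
$B = \frac{193}{17}$ ($B = \left(-193\right) \left(- \frac{1}{17}\right) = \frac{193}{17} \approx 11.353$)
$E = 2257$ ($E = 47 + 2210 = 2257$)
$G{\left(y \right)} = \left(\frac{193}{17} + y\right) \left(y + 146 y^{2}\right)$ ($G{\left(y \right)} = \left(y + 146 y^{2}\right) \left(y + \frac{193}{17}\right) = \left(y + 146 y^{2}\right) \left(\frac{193}{17} + y\right) = \left(\frac{193}{17} + y\right) \left(y + 146 y^{2}\right)$)
$G{\left(M{\left(13 \right)} \right)} + E = \frac{\left(-5 - 13\right) \left(193 + 2482 \left(-5 - 13\right)^{2} + 28195 \left(-5 - 13\right)\right)}{17} + 2257 = \frac{1}{17} \left(-18\right) \left(193 + 2482 \left(-18\right)^{2} + 28195 \left(-18\right)\right) + 2257 = \frac{1}{17} \left(-18\right) \left(193 + 2482 \cdot 324 - 507510\right) + 2257 = \frac{1}{17} \left(-18\right) \left(193 + 804168 - 507510\right) + 2257 = \frac{1}{17} \left(-18\right) 296851 + 2257 = - \frac{5343318}{17} + 2257 = - \frac{5304949}{17}$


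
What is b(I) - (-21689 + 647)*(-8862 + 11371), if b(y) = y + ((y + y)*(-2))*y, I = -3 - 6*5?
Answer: 52789989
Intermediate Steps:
I = -33 (I = -3 - 30 = -33)
b(y) = y - 4*y² (b(y) = y + ((2*y)*(-2))*y = y + (-4*y)*y = y - 4*y²)
b(I) - (-21689 + 647)*(-8862 + 11371) = -33*(1 - 4*(-33)) - (-21689 + 647)*(-8862 + 11371) = -33*(1 + 132) - (-21042)*2509 = -33*133 - 1*(-52794378) = -4389 + 52794378 = 52789989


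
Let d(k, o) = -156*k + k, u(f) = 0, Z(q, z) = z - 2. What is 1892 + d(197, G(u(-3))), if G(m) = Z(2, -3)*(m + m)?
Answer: -28643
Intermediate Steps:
Z(q, z) = -2 + z
G(m) = -10*m (G(m) = (-2 - 3)*(m + m) = -10*m)
d(k, o) = -155*k
1892 + d(197, G(u(-3))) = 1892 - 155*197 = 1892 - 30535 = -28643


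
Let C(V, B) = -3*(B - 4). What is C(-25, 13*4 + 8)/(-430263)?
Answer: 56/143421 ≈ 0.00039046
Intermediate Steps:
C(V, B) = 12 - 3*B (C(V, B) = -3*(-4 + B) = 12 - 3*B)
C(-25, 13*4 + 8)/(-430263) = (12 - 3*(13*4 + 8))/(-430263) = (12 - 3*(52 + 8))*(-1/430263) = (12 - 3*60)*(-1/430263) = (12 - 180)*(-1/430263) = -168*(-1/430263) = 56/143421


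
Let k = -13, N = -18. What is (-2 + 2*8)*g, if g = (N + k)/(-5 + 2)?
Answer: 434/3 ≈ 144.67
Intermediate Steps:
g = 31/3 (g = (-18 - 13)/(-5 + 2) = -31/(-3) = -31*(-1/3) = 31/3 ≈ 10.333)
(-2 + 2*8)*g = (-2 + 2*8)*(31/3) = (-2 + 16)*(31/3) = 14*(31/3) = 434/3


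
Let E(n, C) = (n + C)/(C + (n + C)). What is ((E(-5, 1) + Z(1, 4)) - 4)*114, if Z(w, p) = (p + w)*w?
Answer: 266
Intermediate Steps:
Z(w, p) = w*(p + w)
E(n, C) = (C + n)/(n + 2*C) (E(n, C) = (C + n)/(C + (C + n)) = (C + n)/(n + 2*C))
((E(-5, 1) + Z(1, 4)) - 4)*114 = (((1 - 5)/(-5 + 2*1) + 1*(4 + 1)) - 4)*114 = ((-4/(-5 + 2) + 1*5) - 4)*114 = ((-4/(-3) + 5) - 4)*114 = ((-⅓*(-4) + 5) - 4)*114 = ((4/3 + 5) - 4)*114 = (19/3 - 4)*114 = (7/3)*114 = 266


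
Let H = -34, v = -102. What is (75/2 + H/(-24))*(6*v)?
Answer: -23817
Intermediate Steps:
(75/2 + H/(-24))*(6*v) = (75/2 - 34/(-24))*(6*(-102)) = (75*(1/2) - 34*(-1/24))*(-612) = (75/2 + 17/12)*(-612) = (467/12)*(-612) = -23817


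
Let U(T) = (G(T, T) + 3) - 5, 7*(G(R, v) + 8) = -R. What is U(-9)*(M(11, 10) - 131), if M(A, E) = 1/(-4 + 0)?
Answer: 4575/4 ≈ 1143.8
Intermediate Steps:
G(R, v) = -8 - R/7 (G(R, v) = -8 + (-R)/7 = -8 - R/7)
U(T) = -10 - T/7 (U(T) = ((-8 - T/7) + 3) - 5 = (-5 - T/7) - 5 = -10 - T/7)
M(A, E) = -1/4 (M(A, E) = 1/(-4) = -1/4)
U(-9)*(M(11, 10) - 131) = (-10 - 1/7*(-9))*(-1/4 - 131) = (-10 + 9/7)*(-525/4) = -61/7*(-525/4) = 4575/4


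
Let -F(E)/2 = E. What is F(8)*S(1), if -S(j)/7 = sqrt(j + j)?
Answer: 112*sqrt(2) ≈ 158.39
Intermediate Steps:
F(E) = -2*E
S(j) = -7*sqrt(2)*sqrt(j) (S(j) = -7*sqrt(j + j) = -7*sqrt(2)*sqrt(j))
F(8)*S(1) = (-2*8)*(-7*sqrt(2)*sqrt(1)) = -(-112)*sqrt(2) = 112*sqrt(2)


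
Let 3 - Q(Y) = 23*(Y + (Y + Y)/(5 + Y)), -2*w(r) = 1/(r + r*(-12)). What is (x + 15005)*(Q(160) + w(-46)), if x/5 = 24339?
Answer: -386136455825/759 ≈ -5.0874e+8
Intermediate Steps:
x = 121695 (x = 5*24339 = 121695)
w(r) = 1/(22*r) (w(r) = -1/(2*(r + r*(-12))) = -1/(2*(r - 12*r)) = -(-1/(11*r))/2 = -(-1)/(22*r) = 1/(22*r))
Q(Y) = 3 - 23*Y - 46*Y/(5 + Y) (Q(Y) = 3 - 23*(Y + (Y + Y)/(5 + Y)) = 3 - 23*(Y + (2*Y)/(5 + Y)) = 3 - 23*(Y + 2*Y/(5 + Y)) = 3 - (23*Y + 46*Y/(5 + Y)) = 3 + (-23*Y - 46*Y/(5 + Y)) = 3 - 23*Y - 46*Y/(5 + Y))
(x + 15005)*(Q(160) + w(-46)) = (121695 + 15005)*((15 - 158*160 - 23*160²)/(5 + 160) + (1/22)/(-46)) = 136700*((15 - 25280 - 23*25600)/165 + (1/22)*(-1/46)) = 136700*((15 - 25280 - 588800)/165 - 1/1012) = 136700*((1/165)*(-614065) - 1/1012) = 136700*(-122813/33 - 1/1012) = 136700*(-11298799/3036) = -386136455825/759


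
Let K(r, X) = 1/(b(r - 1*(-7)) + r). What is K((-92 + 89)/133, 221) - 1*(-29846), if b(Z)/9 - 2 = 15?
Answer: 607246849/20346 ≈ 29846.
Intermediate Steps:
b(Z) = 153 (b(Z) = 18 + 9*15 = 18 + 135 = 153)
K(r, X) = 1/(153 + r)
K((-92 + 89)/133, 221) - 1*(-29846) = 1/(153 + (-92 + 89)/133) - 1*(-29846) = 1/(153 - 3*1/133) + 29846 = 1/(153 - 3/133) + 29846 = 1/(20346/133) + 29846 = 133/20346 + 29846 = 607246849/20346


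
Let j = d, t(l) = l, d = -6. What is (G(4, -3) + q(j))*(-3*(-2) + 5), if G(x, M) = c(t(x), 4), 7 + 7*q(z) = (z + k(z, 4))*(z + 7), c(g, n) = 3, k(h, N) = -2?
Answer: 66/7 ≈ 9.4286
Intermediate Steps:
j = -6
q(z) = -1 + (-2 + z)*(7 + z)/7 (q(z) = -1 + ((z - 2)*(z + 7))/7 = -1 + ((-2 + z)*(7 + z))/7 = -1 + (-2 + z)*(7 + z)/7)
G(x, M) = 3
(G(4, -3) + q(j))*(-3*(-2) + 5) = (3 + (-3 + (1/7)*(-6)**2 + (5/7)*(-6)))*(-3*(-2) + 5) = (3 + (-3 + (1/7)*36 - 30/7))*(6 + 5) = (3 + (-3 + 36/7 - 30/7))*11 = (3 - 15/7)*11 = (6/7)*11 = 66/7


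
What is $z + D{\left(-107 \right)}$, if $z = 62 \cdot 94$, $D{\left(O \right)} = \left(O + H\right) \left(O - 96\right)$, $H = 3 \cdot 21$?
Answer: $14760$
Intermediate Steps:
$H = 63$
$D{\left(O \right)} = \left(-96 + O\right) \left(63 + O\right)$ ($D{\left(O \right)} = \left(O + 63\right) \left(O - 96\right) = \left(63 + O\right) \left(-96 + O\right) = \left(-96 + O\right) \left(63 + O\right)$)
$z = 5828$
$z + D{\left(-107 \right)} = 5828 - \left(2517 - 11449\right) = 5828 + \left(-6048 + 11449 + 3531\right) = 5828 + 8932 = 14760$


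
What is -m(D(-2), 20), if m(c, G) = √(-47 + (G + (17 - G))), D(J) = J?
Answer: -I*√30 ≈ -5.4772*I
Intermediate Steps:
m(c, G) = I*√30 (m(c, G) = √(-47 + 17) = √(-30) = I*√30)
-m(D(-2), 20) = -I*√30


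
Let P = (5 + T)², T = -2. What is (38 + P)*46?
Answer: 2162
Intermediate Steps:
P = 9 (P = (5 - 2)² = 3² = 9)
(38 + P)*46 = (38 + 9)*46 = 47*46 = 2162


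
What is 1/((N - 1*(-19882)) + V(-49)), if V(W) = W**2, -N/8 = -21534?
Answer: 1/194555 ≈ 5.1399e-6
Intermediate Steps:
N = 172272 (N = -8*(-21534) = 172272)
1/((N - 1*(-19882)) + V(-49)) = 1/((172272 - 1*(-19882)) + (-49)**2) = 1/((172272 + 19882) + 2401) = 1/(192154 + 2401) = 1/194555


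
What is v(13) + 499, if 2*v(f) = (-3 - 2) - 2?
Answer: 991/2 ≈ 495.50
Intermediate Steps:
v(f) = -7/2 (v(f) = ((-3 - 2) - 2)/2 = (-5 - 2)/2 = (1/2)*(-7) = -7/2)
v(13) + 499 = -7/2 + 499 = 991/2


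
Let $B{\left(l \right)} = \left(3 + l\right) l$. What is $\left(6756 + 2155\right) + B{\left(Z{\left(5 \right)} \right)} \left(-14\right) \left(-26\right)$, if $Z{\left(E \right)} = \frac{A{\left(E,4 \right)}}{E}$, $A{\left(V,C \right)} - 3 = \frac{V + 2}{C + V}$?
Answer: $\frac{20136319}{2025} \approx 9943.9$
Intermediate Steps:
$A{\left(V,C \right)} = 3 + \frac{2 + V}{C + V}$ ($A{\left(V,C \right)} = 3 + \frac{V + 2}{C + V} = 3 + \frac{2 + V}{C + V}$)
$Z{\left(E \right)} = \frac{14 + 4 E}{E \left(4 + E\right)}$ ($Z{\left(E \right)} = \frac{\frac{1}{4 + E} \left(2 + 3 \cdot 4 + 4 E\right)}{E} = \frac{\frac{1}{4 + E} \left(2 + 12 + 4 E\right)}{E} = \frac{\frac{1}{4 + E} \left(14 + 4 E\right)}{E} = \frac{14 + 4 E}{E \left(4 + E\right)}$)
$B{\left(l \right)} = l \left(3 + l\right)$
$\left(6756 + 2155\right) + B{\left(Z{\left(5 \right)} \right)} \left(-14\right) \left(-26\right) = \left(6756 + 2155\right) + \frac{2 \left(7 + 2 \cdot 5\right)}{5 \left(4 + 5\right)} \left(3 + \frac{2 \left(7 + 2 \cdot 5\right)}{5 \left(4 + 5\right)}\right) \left(-14\right) \left(-26\right) = 8911 + 2 \cdot \frac{1}{5} \cdot \frac{1}{9} \left(7 + 10\right) \left(3 + 2 \cdot \frac{1}{5} \cdot \frac{1}{9} \left(7 + 10\right)\right) \left(-14\right) \left(-26\right) = 8911 + 2 \cdot \frac{1}{5} \cdot \frac{1}{9} \cdot 17 \left(3 + 2 \cdot \frac{1}{5} \cdot \frac{1}{9} \cdot 17\right) \left(-14\right) \left(-26\right) = 8911 + \frac{34 \left(3 + \frac{34}{45}\right)}{45} \left(-14\right) \left(-26\right) = 8911 + \frac{34}{45} \cdot \frac{169}{45} \left(-14\right) \left(-26\right) = 8911 + \frac{5746}{2025} \left(-14\right) \left(-26\right) = 8911 - - \frac{2091544}{2025} = 8911 + \frac{2091544}{2025} = \frac{20136319}{2025}$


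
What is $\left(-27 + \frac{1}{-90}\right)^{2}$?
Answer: $\frac{5909761}{8100} \approx 729.6$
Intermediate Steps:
$\left(-27 + \frac{1}{-90}\right)^{2} = \left(-27 - \frac{1}{90}\right)^{2} = \left(- \frac{2431}{90}\right)^{2} = \frac{5909761}{8100}$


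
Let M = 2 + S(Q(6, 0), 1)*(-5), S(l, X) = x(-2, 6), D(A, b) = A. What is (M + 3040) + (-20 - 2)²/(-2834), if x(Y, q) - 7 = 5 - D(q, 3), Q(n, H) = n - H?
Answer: 4267762/1417 ≈ 3011.8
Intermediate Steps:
x(Y, q) = 12 - q (x(Y, q) = 7 + (5 - q) = 12 - q)
S(l, X) = 6 (S(l, X) = 12 - 1*6 = 12 - 6 = 6)
M = -28 (M = 2 + 6*(-5) = 2 - 30 = -28)
(M + 3040) + (-20 - 2)²/(-2834) = (-28 + 3040) + (-20 - 2)²/(-2834) = 3012 + (-22)²*(-1/2834) = 3012 + 484*(-1/2834) = 3012 - 242/1417 = 4267762/1417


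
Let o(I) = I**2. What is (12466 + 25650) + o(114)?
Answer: 51112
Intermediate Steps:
(12466 + 25650) + o(114) = (12466 + 25650) + 114**2 = 38116 + 12996 = 51112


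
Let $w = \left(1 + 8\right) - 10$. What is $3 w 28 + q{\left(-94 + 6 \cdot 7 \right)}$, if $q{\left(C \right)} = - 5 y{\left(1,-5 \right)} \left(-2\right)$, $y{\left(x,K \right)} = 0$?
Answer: $-84$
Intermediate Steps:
$w = -1$ ($w = 9 - 10 = -1$)
$q{\left(C \right)} = 0$ ($q{\left(C \right)} = \left(-5\right) 0 \left(-2\right) = 0 \left(-2\right) = 0$)
$3 w 28 + q{\left(-94 + 6 \cdot 7 \right)} = 3 \left(-1\right) 28 + 0 = \left(-3\right) 28 + 0 = -84 + 0 = -84$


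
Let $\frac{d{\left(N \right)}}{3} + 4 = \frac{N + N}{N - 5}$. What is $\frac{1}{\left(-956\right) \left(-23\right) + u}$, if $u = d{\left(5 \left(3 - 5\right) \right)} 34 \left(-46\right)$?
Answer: $\frac{1}{34500} \approx 2.8985 \cdot 10^{-5}$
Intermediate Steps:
$d{\left(N \right)} = -12 + \frac{6 N}{-5 + N}$ ($d{\left(N \right)} = -12 + 3 \frac{N + N}{N - 5} = -12 + 3 \frac{2 N}{-5 + N} = -12 + \frac{6 N}{-5 + N}$)
$u = 12512$ ($u = \frac{6 \left(10 - 5 \left(3 - 5\right)\right)}{-5 + 5 \left(3 - 5\right)} 34 \left(-46\right) = \frac{6 \left(10 - 5 \left(-2\right)\right)}{-5 + 5 \left(-2\right)} 34 \left(-46\right) = \frac{6 \left(10 - -10\right)}{-5 - 10} \cdot 34 \left(-46\right) = \frac{6 \left(10 + 10\right)}{-15} \cdot 34 \left(-46\right) = 6 \left(- \frac{1}{15}\right) 20 \cdot 34 \left(-46\right) = \left(-8\right) 34 \left(-46\right) = \left(-272\right) \left(-46\right) = 12512$)
$\frac{1}{\left(-956\right) \left(-23\right) + u} = \frac{1}{\left(-956\right) \left(-23\right) + 12512} = \frac{1}{21988 + 12512} = \frac{1}{34500}$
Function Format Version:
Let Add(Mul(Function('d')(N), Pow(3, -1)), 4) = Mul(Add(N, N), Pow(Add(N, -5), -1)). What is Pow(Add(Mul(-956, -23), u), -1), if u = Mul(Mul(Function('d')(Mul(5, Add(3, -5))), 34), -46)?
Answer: Rational(1, 34500) ≈ 2.8985e-5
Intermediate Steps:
Function('d')(N) = Add(-12, Mul(6, N, Pow(Add(-5, N), -1))) (Function('d')(N) = Add(-12, Mul(3, Mul(Add(N, N), Pow(Add(N, -5), -1)))) = Add(-12, Mul(3, Mul(Mul(2, N), Pow(Add(-5, N), -1)))) = Add(-12, Mul(3, Mul(2, N, Pow(Add(-5, N), -1)))) = Add(-12, Mul(6, N, Pow(Add(-5, N), -1))))
u = 12512 (u = Mul(Mul(Mul(6, Pow(Add(-5, Mul(5, Add(3, -5))), -1), Add(10, Mul(-1, Mul(5, Add(3, -5))))), 34), -46) = Mul(Mul(Mul(6, Pow(Add(-5, Mul(5, -2)), -1), Add(10, Mul(-1, Mul(5, -2)))), 34), -46) = Mul(Mul(Mul(6, Pow(Add(-5, -10), -1), Add(10, Mul(-1, -10))), 34), -46) = Mul(Mul(Mul(6, Pow(-15, -1), Add(10, 10)), 34), -46) = Mul(Mul(Mul(6, Rational(-1, 15), 20), 34), -46) = Mul(Mul(-8, 34), -46) = Mul(-272, -46) = 12512)
Pow(Add(Mul(-956, -23), u), -1) = Pow(Add(Mul(-956, -23), 12512), -1) = Pow(Add(21988, 12512), -1) = Pow(34500, -1) = Rational(1, 34500)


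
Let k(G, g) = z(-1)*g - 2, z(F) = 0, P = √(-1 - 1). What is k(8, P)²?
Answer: 4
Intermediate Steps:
P = I*√2 (P = √(-2) = I*√2 ≈ 1.4142*I)
k(G, g) = -2 (k(G, g) = 0*g - 2 = 0 - 2 = -2)
k(8, P)² = (-2)² = 4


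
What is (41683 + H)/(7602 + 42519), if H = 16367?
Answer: 6450/5569 ≈ 1.1582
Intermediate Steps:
(41683 + H)/(7602 + 42519) = (41683 + 16367)/(7602 + 42519) = 58050/50121 = 58050*(1/50121) = 6450/5569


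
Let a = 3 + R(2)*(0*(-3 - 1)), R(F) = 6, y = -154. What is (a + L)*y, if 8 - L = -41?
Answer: -8008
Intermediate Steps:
L = 49 (L = 8 - 1*(-41) = 8 + 41 = 49)
a = 3 (a = 3 + 6*(0*(-3 - 1)) = 3 + 6*(0*(-4)) = 3 + 6*0 = 3 + 0 = 3)
(a + L)*y = (3 + 49)*(-154) = 52*(-154) = -8008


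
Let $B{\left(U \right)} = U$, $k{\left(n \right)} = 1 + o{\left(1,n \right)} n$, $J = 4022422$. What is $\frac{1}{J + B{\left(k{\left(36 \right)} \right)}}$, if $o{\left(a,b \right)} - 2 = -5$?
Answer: $\frac{1}{4022315} \approx 2.4861 \cdot 10^{-7}$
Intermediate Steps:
$o{\left(a,b \right)} = -3$ ($o{\left(a,b \right)} = 2 - 5 = -3$)
$k{\left(n \right)} = 1 - 3 n$
$\frac{1}{J + B{\left(k{\left(36 \right)} \right)}} = \frac{1}{4022422 + \left(1 - 108\right)} = \frac{1}{4022422 - 107} = \frac{1}{4022315}$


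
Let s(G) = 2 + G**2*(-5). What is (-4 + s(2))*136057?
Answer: -2993254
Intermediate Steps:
s(G) = 2 - 5*G**2
(-4 + s(2))*136057 = (-4 + (2 - 5*2**2))*136057 = (-4 + (2 - 5*4))*136057 = (-4 + (2 - 20))*136057 = (-4 - 18)*136057 = -22*136057 = -2993254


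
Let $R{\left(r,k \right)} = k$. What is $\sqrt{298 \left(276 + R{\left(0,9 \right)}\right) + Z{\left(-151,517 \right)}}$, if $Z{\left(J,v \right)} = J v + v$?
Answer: $6 \sqrt{205} \approx 85.907$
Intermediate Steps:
$Z{\left(J,v \right)} = v + J v$
$\sqrt{298 \left(276 + R{\left(0,9 \right)}\right) + Z{\left(-151,517 \right)}} = \sqrt{298 \left(276 + 9\right) + 517 \left(1 - 151\right)} = \sqrt{298 \cdot 285 + 517 \left(-150\right)} = \sqrt{84930 - 77550} = \sqrt{7380} = 6 \sqrt{205}$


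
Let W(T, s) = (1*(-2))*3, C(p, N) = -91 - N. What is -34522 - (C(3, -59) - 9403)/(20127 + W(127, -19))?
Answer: -231535909/6707 ≈ -34522.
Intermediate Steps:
W(T, s) = -6 (W(T, s) = -2*3 = -6)
-34522 - (C(3, -59) - 9403)/(20127 + W(127, -19)) = -34522 - ((-91 - 1*(-59)) - 9403)/(20127 - 6) = -34522 - ((-91 + 59) - 9403)/20121 = -34522 - (-32 - 9403)/20121 = -34522 - (-9435)/20121 = -34522 - 1*(-3145/6707) = -34522 + 3145/6707 = -231535909/6707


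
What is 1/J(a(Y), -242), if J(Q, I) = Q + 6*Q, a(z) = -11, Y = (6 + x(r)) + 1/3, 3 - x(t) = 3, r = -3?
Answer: -1/77 ≈ -0.012987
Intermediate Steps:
x(t) = 0 (x(t) = 3 - 1*3 = 3 - 3 = 0)
Y = 19/3 (Y = (6 + 0) + 1/3 = 6 + 1/3 = 19/3 ≈ 6.3333)
J(Q, I) = 7*Q
1/J(a(Y), -242) = 1/(7*(-11)) = 1/(-77) = -1/77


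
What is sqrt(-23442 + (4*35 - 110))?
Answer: 2*I*sqrt(5853) ≈ 153.01*I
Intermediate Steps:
sqrt(-23442 + (4*35 - 110)) = sqrt(-23442 + (140 - 110)) = sqrt(-23442 + 30) = sqrt(-23412) = 2*I*sqrt(5853)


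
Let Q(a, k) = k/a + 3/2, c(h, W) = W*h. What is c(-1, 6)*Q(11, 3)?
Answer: -117/11 ≈ -10.636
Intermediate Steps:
Q(a, k) = 3/2 + k/a (Q(a, k) = k/a + 3*(½) = k/a + 3/2 = 3/2 + k/a)
c(-1, 6)*Q(11, 3) = (6*(-1))*(3/2 + 3/11) = -6*(3/2 + 3*(1/11)) = -6*(3/2 + 3/11) = -6*39/22 = -117/11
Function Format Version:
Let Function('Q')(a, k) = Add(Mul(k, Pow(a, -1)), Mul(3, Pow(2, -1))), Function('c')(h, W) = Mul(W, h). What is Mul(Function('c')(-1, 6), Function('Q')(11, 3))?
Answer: Rational(-117, 11) ≈ -10.636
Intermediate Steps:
Function('Q')(a, k) = Add(Rational(3, 2), Mul(k, Pow(a, -1))) (Function('Q')(a, k) = Add(Mul(k, Pow(a, -1)), Mul(3, Rational(1, 2))) = Add(Mul(k, Pow(a, -1)), Rational(3, 2)) = Add(Rational(3, 2), Mul(k, Pow(a, -1))))
Mul(Function('c')(-1, 6), Function('Q')(11, 3)) = Mul(Mul(6, -1), Add(Rational(3, 2), Mul(3, Pow(11, -1)))) = Mul(-6, Add(Rational(3, 2), Mul(3, Rational(1, 11)))) = Mul(-6, Add(Rational(3, 2), Rational(3, 11))) = Mul(-6, Rational(39, 22)) = Rational(-117, 11)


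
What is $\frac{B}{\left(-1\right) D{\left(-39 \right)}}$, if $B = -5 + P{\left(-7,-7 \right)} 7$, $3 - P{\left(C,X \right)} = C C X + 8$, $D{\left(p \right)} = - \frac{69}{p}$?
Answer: $- \frac{30693}{23} \approx -1334.5$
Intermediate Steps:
$P{\left(C,X \right)} = -5 - X C^{2}$ ($P{\left(C,X \right)} = 3 - \left(C C X + 8\right) = 3 - \left(C^{2} X + 8\right) = 3 - \left(X C^{2} + 8\right) = 3 - \left(8 + X C^{2}\right) = -5 - X C^{2}$)
$B = 2361$ ($B = -5 + \left(-5 - - 7 \left(-7\right)^{2}\right) 7 = -5 + \left(-5 - \left(-7\right) 49\right) 7 = -5 + \left(-5 + 343\right) 7 = -5 + 338 \cdot 7 = -5 + 2366 = 2361$)
$\frac{B}{\left(-1\right) D{\left(-39 \right)}} = \frac{2361}{\left(-1\right) \left(- \frac{69}{-39}\right)} = \frac{2361}{\left(-1\right) \left(\left(-69\right) \left(- \frac{1}{39}\right)\right)} = \frac{2361}{\left(-1\right) \frac{23}{13}} = \frac{2361}{- \frac{23}{13}} = 2361 \left(- \frac{13}{23}\right) = - \frac{30693}{23}$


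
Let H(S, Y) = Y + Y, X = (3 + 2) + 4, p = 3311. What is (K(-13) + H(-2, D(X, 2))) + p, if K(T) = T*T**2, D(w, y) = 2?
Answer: 1118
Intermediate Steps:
X = 9 (X = 5 + 4 = 9)
H(S, Y) = 2*Y
K(T) = T**3
(K(-13) + H(-2, D(X, 2))) + p = ((-13)**3 + 2*2) + 3311 = (-2197 + 4) + 3311 = -2193 + 3311 = 1118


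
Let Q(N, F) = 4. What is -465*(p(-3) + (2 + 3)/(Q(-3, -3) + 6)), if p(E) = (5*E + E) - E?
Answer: 13485/2 ≈ 6742.5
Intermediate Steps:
p(E) = 5*E (p(E) = 6*E - E = 5*E)
-465*(p(-3) + (2 + 3)/(Q(-3, -3) + 6)) = -465*(5*(-3) + (2 + 3)/(4 + 6)) = -465*(-15 + 5/10) = -465*(-15 + 5*(⅒)) = -465*(-15 + ½) = -465*(-29)/2 = -465*(-29/2) = 13485/2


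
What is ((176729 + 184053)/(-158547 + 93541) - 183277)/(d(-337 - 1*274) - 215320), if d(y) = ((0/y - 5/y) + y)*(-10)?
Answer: 62756365399/71634011760 ≈ 0.87607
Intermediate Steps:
d(y) = -10*y + 50/y (d(y) = ((0 - 5/y) + y)*(-10) = (-5/y + y)*(-10) = (y - 5/y)*(-10) = -10*y + 50/y)
((176729 + 184053)/(-158547 + 93541) - 183277)/(d(-337 - 1*274) - 215320) = ((176729 + 184053)/(-158547 + 93541) - 183277)/((-10*(-337 - 1*274) + 50/(-337 - 1*274)) - 215320) = (360782/(-65006) - 183277)/((-10*(-337 - 274) + 50/(-337 - 274)) - 215320) = (360782*(-1/65006) - 183277)/((-10*(-611) + 50/(-611)) - 215320) = (-180391/32503 - 183277)/((6110 + 50*(-1/611)) - 215320) = -5957232722/(32503*((6110 - 50/611) - 215320)) = -5957232722/(32503*(3733160/611 - 215320)) = -5957232722/(32503*(-127827360/611)) = -5957232722/32503*(-611/127827360) = 62756365399/71634011760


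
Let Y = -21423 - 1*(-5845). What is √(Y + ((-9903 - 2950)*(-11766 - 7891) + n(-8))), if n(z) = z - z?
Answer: √252635843 ≈ 15895.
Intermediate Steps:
Y = -15578 (Y = -21423 + 5845 = -15578)
n(z) = 0
√(Y + ((-9903 - 2950)*(-11766 - 7891) + n(-8))) = √(-15578 + ((-9903 - 2950)*(-11766 - 7891) + 0)) = √(-15578 + (-12853*(-19657) + 0)) = √(-15578 + (252651421 + 0)) = √(-15578 + 252651421) = √252635843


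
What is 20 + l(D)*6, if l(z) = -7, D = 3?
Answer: -22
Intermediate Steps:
20 + l(D)*6 = 20 - 7*6 = 20 - 42 = -22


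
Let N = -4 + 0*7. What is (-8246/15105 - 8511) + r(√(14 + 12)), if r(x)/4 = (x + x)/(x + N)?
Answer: -6750143/795 + 16*√26/5 ≈ -8474.4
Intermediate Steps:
N = -4 (N = -4 + 0 = -4)
r(x) = 8*x/(-4 + x) (r(x) = 4*((x + x)/(x - 4)) = 4*((2*x)/(-4 + x)) = 4*(2*x/(-4 + x)) = 8*x/(-4 + x))
(-8246/15105 - 8511) + r(√(14 + 12)) = (-8246/15105 - 8511) + 8*√(14 + 12)/(-4 + √(14 + 12)) = (-8246*1/15105 - 8511) + 8*√26/(-4 + √26) = (-434/795 - 8511) + 8*√26/(-4 + √26) = -6766679/795 + 8*√26/(-4 + √26)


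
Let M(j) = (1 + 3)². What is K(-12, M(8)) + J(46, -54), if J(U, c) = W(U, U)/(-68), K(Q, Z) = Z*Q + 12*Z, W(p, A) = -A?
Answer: 23/34 ≈ 0.67647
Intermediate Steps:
M(j) = 16 (M(j) = 4² = 16)
K(Q, Z) = 12*Z + Q*Z (K(Q, Z) = Q*Z + 12*Z = 12*Z + Q*Z)
J(U, c) = U/68 (J(U, c) = -U/(-68) = -U*(-1/68) = U/68)
K(-12, M(8)) + J(46, -54) = 16*(12 - 12) + (1/68)*46 = 16*0 + 23/34 = 0 + 23/34 = 23/34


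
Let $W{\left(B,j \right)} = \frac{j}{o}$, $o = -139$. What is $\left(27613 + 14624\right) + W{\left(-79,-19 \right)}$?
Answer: $\frac{5870962}{139} \approx 42237.0$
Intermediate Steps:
$W{\left(B,j \right)} = - \frac{j}{139}$ ($W{\left(B,j \right)} = \frac{j}{-139} = j \left(- \frac{1}{139}\right) = - \frac{j}{139}$)
$\left(27613 + 14624\right) + W{\left(-79,-19 \right)} = \left(27613 + 14624\right) - - \frac{19}{139} = 42237 + \frac{19}{139} = \frac{5870962}{139}$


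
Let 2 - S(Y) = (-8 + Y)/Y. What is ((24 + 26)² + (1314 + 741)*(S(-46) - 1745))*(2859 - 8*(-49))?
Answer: -267820240880/23 ≈ -1.1644e+10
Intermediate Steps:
S(Y) = 2 - (-8 + Y)/Y
((24 + 26)² + (1314 + 741)*(S(-46) - 1745))*(2859 - 8*(-49)) = ((24 + 26)² + (1314 + 741)*((8 - 46)/(-46) - 1745))*(2859 - 8*(-49)) = (50² + 2055*(-1/46*(-38) - 1745))*(2859 + 392) = (2500 + 2055*(19/23 - 1745))*3251 = (2500 + 2055*(-40116/23))*3251 = (2500 - 82438380/23)*3251 = -82380880/23*3251 = -267820240880/23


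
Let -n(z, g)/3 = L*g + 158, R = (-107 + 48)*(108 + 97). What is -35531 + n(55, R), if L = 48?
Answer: 1705675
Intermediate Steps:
R = -12095 (R = -59*205 = -12095)
n(z, g) = -474 - 144*g (n(z, g) = -3*(48*g + 158) = -3*(158 + 48*g) = -474 - 144*g)
-35531 + n(55, R) = -35531 + (-474 - 144*(-12095)) = -35531 + (-474 + 1741680) = -35531 + 1741206 = 1705675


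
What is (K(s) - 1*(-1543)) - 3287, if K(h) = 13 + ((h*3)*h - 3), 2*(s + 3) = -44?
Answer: 141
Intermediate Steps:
s = -25 (s = -3 + (½)*(-44) = -3 - 22 = -25)
K(h) = 10 + 3*h² (K(h) = 13 + ((3*h)*h - 3) = 13 + (3*h² - 3) = 13 + (-3 + 3*h²) = 10 + 3*h²)
(K(s) - 1*(-1543)) - 3287 = ((10 + 3*(-25)²) - 1*(-1543)) - 3287 = ((10 + 3*625) + 1543) - 3287 = ((10 + 1875) + 1543) - 3287 = (1885 + 1543) - 3287 = 3428 - 3287 = 141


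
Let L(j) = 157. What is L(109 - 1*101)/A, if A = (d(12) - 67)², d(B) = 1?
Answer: 157/4356 ≈ 0.036042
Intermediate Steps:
A = 4356 (A = (1 - 67)² = (-66)² = 4356)
L(109 - 1*101)/A = 157/4356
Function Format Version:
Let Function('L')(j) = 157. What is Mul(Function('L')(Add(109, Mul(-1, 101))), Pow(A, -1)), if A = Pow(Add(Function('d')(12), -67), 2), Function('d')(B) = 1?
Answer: Rational(157, 4356) ≈ 0.036042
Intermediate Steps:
A = 4356 (A = Pow(Add(1, -67), 2) = Pow(-66, 2) = 4356)
Mul(Function('L')(Add(109, Mul(-1, 101))), Pow(A, -1)) = Mul(157, Pow(4356, -1)) = Mul(157, Rational(1, 4356)) = Rational(157, 4356)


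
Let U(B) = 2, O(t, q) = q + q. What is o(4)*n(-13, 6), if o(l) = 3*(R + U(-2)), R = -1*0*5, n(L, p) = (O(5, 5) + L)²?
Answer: 54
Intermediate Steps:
O(t, q) = 2*q
n(L, p) = (10 + L)² (n(L, p) = (2*5 + L)² = (10 + L)²)
R = 0 (R = 0*5 = 0)
o(l) = 6 (o(l) = 3*(0 + 2) = 3*2 = 6)
o(4)*n(-13, 6) = 6*(10 - 13)² = 6*(-3)² = 6*9 = 54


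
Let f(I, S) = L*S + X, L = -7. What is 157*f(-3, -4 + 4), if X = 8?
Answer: 1256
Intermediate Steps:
f(I, S) = 8 - 7*S (f(I, S) = -7*S + 8 = 8 - 7*S)
157*f(-3, -4 + 4) = 157*(8 - 7*(-4 + 4)) = 157*(8 - 7*0) = 157*(8 + 0) = 157*8 = 1256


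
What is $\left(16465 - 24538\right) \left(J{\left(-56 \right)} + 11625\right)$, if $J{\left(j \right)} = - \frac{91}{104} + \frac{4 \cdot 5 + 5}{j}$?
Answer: $- \frac{2627462799}{28} \approx -9.3838 \cdot 10^{7}$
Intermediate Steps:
$J{\left(j \right)} = - \frac{7}{8} + \frac{25}{j}$ ($J{\left(j \right)} = \left(-91\right) \frac{1}{104} + \frac{20 + 5}{j} = - \frac{7}{8} + \frac{25}{j}$)
$\left(16465 - 24538\right) \left(J{\left(-56 \right)} + 11625\right) = \left(16465 - 24538\right) \left(\left(- \frac{7}{8} + \frac{25}{-56}\right) + 11625\right) = - 8073 \left(\left(- \frac{7}{8} + 25 \left(- \frac{1}{56}\right)\right) + 11625\right) = - 8073 \left(\left(- \frac{7}{8} - \frac{25}{56}\right) + 11625\right) = - 8073 \left(- \frac{37}{28} + 11625\right) = \left(-8073\right) \frac{325463}{28} = - \frac{2627462799}{28}$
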